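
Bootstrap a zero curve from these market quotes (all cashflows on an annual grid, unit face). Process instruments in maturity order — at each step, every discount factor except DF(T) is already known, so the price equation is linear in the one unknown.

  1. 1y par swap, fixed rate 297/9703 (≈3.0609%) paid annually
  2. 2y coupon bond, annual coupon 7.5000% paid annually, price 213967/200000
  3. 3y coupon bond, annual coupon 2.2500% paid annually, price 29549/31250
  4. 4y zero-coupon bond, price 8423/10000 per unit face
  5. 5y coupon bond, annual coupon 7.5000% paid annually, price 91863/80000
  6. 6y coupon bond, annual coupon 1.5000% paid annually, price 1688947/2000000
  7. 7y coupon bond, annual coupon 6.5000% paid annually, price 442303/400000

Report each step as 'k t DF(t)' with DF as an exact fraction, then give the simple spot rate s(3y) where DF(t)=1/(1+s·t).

step 1 [1y] swap r/1=297/9703: DF=(1 − 297/9703·(0))/(1+297/9703) = 9703/10000 ≈ 0.970300
step 2 [2y] bond c/1=3/40: DF=(213967/200000 − 3/40·(0.970300))/(1+3/40) = 371/400 ≈ 0.927500
step 3 [3y] bond c/1=9/400: DF=(29549/31250 − 9/400·(0.970300+0.927500))/(1+9/400) = 883/1000 ≈ 0.883000
step 4 [4y] zero: DF = P = 8423/10000 ≈ 0.842300
step 5 [5y] bond c/1=3/40: DF=(91863/80000 − 3/40·(0.970300+0.927500+0.883000+0.842300))/(1+3/40) = 4077/5000 ≈ 0.815400
step 6 [6y] bond c/1=3/200: DF=(1688947/2000000 − 3/200·(0.970300+0.927500+0.883000+0.842300+0.815400))/(1+3/200) = 479/625 ≈ 0.766400
step 7 [7y] bond c/1=13/200: DF=(442303/400000 − 13/200·(0.970300+0.927500+0.883000+0.842300+0.815400+0.766400))/(1+13/200) = 3603/5000 ≈ 0.720600

1 1 9703/10000
2 2 371/400
3 3 883/1000
4 4 8423/10000
5 5 4077/5000
6 6 479/625
7 7 3603/5000
s(3y) = (1/(883/1000) − 1)/(3) = 39/883 ≈ 4.4168%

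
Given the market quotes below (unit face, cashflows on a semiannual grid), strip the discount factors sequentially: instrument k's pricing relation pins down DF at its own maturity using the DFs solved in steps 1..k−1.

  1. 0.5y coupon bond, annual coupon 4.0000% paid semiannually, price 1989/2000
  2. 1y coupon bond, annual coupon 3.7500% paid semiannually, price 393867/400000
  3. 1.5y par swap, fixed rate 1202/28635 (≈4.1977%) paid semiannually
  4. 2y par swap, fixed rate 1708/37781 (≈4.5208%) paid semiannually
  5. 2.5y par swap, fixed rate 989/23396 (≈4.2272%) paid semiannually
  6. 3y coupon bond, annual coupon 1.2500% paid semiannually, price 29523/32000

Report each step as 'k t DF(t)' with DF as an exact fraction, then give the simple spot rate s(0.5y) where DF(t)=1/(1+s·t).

1 1/2 39/40
2 1 4743/5000
3 3/2 9399/10000
4 2 4573/5000
5 5/2 9011/10000
6 3 4439/5000
s(0.5y) = (1/(39/40) − 1)/(1/2) = 2/39 ≈ 5.1282%

step 1 [0.5y] bond c/2=1/50: DF=(1989/2000 − 1/50·(0))/(1+1/50) = 39/40 ≈ 0.975000
step 2 [1y] bond c/2=3/160: DF=(393867/400000 − 3/160·(0.975000))/(1+3/160) = 4743/5000 ≈ 0.948600
step 3 [1.5y] swap r/2=601/28635: DF=(1 − 601/28635·(0.975000+0.948600))/(1+601/28635) = 9399/10000 ≈ 0.939900
step 4 [2y] swap r/2=854/37781: DF=(1 − 854/37781·(0.975000+0.948600+0.939900))/(1+854/37781) = 4573/5000 ≈ 0.914600
step 5 [2.5y] swap r/2=989/46792: DF=(1 − 989/46792·(0.975000+0.948600+0.939900+0.914600))/(1+989/46792) = 9011/10000 ≈ 0.901100
step 6 [3y] bond c/2=1/160: DF=(29523/32000 − 1/160·(0.975000+0.948600+0.939900+0.914600+0.901100))/(1+1/160) = 4439/5000 ≈ 0.887800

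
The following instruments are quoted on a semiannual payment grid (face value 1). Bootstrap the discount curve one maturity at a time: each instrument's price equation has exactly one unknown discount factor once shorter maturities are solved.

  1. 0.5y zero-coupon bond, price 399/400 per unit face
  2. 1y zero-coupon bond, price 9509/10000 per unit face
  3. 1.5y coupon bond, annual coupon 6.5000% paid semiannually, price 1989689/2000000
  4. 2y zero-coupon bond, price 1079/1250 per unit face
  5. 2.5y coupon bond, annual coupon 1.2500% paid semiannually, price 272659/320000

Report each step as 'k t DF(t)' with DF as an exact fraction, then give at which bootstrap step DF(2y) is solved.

1 1/2 399/400
2 1 9509/10000
3 3/2 4511/5000
4 2 1079/1250
5 5/2 8237/10000
DF(2y) is solved at step 4

step 1 [0.5y] zero: DF = P = 399/400 ≈ 0.997500
step 2 [1y] zero: DF = P = 9509/10000 ≈ 0.950900
step 3 [1.5y] bond c/2=13/400: DF=(1989689/2000000 − 13/400·(0.997500+0.950900))/(1+13/400) = 4511/5000 ≈ 0.902200
step 4 [2y] zero: DF = P = 1079/1250 ≈ 0.863200
step 5 [2.5y] bond c/2=1/160: DF=(272659/320000 − 1/160·(0.997500+0.950900+0.902200+0.863200))/(1+1/160) = 8237/10000 ≈ 0.823700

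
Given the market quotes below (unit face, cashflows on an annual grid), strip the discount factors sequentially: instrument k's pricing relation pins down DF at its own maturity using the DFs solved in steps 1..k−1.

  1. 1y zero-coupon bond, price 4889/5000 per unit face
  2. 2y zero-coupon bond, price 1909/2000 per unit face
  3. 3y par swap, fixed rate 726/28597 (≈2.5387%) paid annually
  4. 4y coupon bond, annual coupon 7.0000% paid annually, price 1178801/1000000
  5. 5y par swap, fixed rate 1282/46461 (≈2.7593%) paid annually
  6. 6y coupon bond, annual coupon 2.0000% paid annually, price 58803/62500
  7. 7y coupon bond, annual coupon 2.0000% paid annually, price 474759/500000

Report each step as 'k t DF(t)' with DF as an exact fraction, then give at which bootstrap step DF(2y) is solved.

1 1 4889/5000
2 2 1909/2000
3 3 4637/5000
4 4 4573/5000
5 5 4359/5000
6 6 8313/10000
7 7 1647/2000
DF(2y) is solved at step 2

step 1 [1y] zero: DF = P = 4889/5000 ≈ 0.977800
step 2 [2y] zero: DF = P = 1909/2000 ≈ 0.954500
step 3 [3y] swap r/1=726/28597: DF=(1 − 726/28597·(0.977800+0.954500))/(1+726/28597) = 4637/5000 ≈ 0.927400
step 4 [4y] bond c/1=7/100: DF=(1178801/1000000 − 7/100·(0.977800+0.954500+0.927400))/(1+7/100) = 4573/5000 ≈ 0.914600
step 5 [5y] swap r/1=1282/46461: DF=(1 − 1282/46461·(0.977800+0.954500+0.927400+0.914600))/(1+1282/46461) = 4359/5000 ≈ 0.871800
step 6 [6y] bond c/1=1/50: DF=(58803/62500 − 1/50·(0.977800+0.954500+0.927400+0.914600+0.871800))/(1+1/50) = 8313/10000 ≈ 0.831300
step 7 [7y] bond c/1=1/50: DF=(474759/500000 − 1/50·(0.977800+0.954500+0.927400+0.914600+0.871800+0.831300))/(1+1/50) = 1647/2000 ≈ 0.823500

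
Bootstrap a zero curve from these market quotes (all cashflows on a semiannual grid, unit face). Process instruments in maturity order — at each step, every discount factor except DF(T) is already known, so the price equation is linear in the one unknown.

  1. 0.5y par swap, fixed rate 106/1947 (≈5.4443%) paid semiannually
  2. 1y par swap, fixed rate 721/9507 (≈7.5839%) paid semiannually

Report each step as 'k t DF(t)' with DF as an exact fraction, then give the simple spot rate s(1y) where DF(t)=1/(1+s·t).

1 1/2 1947/2000
2 1 9279/10000
s(1y) = (1/(9279/10000) − 1)/(1) = 721/9279 ≈ 7.7702%

step 1 [0.5y] swap r/2=53/1947: DF=(1 − 53/1947·(0))/(1+53/1947) = 1947/2000 ≈ 0.973500
step 2 [1y] swap r/2=721/19014: DF=(1 − 721/19014·(0.973500))/(1+721/19014) = 9279/10000 ≈ 0.927900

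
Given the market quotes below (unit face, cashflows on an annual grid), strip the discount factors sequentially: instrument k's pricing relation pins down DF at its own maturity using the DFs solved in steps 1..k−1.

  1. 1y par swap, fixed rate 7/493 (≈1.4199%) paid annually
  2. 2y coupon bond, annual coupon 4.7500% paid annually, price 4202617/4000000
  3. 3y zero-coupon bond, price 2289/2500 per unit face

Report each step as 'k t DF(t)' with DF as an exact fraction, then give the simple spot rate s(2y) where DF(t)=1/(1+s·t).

step 1 [1y] swap r/1=7/493: DF=(1 − 7/493·(0))/(1+7/493) = 493/500 ≈ 0.986000
step 2 [2y] bond c/1=19/400: DF=(4202617/4000000 − 19/400·(0.986000))/(1+19/400) = 9583/10000 ≈ 0.958300
step 3 [3y] zero: DF = P = 2289/2500 ≈ 0.915600

1 1 493/500
2 2 9583/10000
3 3 2289/2500
s(2y) = (1/(9583/10000) − 1)/(2) = 417/19166 ≈ 2.1757%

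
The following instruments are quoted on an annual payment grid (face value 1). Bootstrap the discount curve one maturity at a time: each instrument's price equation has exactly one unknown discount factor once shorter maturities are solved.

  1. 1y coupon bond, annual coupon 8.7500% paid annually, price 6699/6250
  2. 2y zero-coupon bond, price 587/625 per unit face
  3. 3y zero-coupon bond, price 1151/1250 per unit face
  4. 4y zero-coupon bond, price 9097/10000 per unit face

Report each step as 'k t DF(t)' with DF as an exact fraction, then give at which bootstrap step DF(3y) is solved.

1 1 616/625
2 2 587/625
3 3 1151/1250
4 4 9097/10000
DF(3y) is solved at step 3

step 1 [1y] bond c/1=7/80: DF=(6699/6250 − 7/80·(0))/(1+7/80) = 616/625 ≈ 0.985600
step 2 [2y] zero: DF = P = 587/625 ≈ 0.939200
step 3 [3y] zero: DF = P = 1151/1250 ≈ 0.920800
step 4 [4y] zero: DF = P = 9097/10000 ≈ 0.909700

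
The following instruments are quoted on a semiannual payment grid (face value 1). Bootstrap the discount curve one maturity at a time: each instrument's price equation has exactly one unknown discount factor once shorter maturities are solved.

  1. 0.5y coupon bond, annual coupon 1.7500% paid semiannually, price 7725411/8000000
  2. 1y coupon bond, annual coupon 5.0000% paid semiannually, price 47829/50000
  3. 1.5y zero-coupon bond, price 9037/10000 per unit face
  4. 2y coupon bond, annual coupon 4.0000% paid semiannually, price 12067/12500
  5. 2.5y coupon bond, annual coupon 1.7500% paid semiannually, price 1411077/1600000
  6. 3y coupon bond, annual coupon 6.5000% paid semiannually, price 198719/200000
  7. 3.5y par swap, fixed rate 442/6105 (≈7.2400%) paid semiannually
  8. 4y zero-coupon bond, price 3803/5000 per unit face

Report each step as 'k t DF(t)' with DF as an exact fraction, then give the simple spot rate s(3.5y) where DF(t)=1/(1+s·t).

step 1 [0.5y] bond c/2=7/800: DF=(7725411/8000000 − 7/800·(0))/(1+7/800) = 9573/10000 ≈ 0.957300
step 2 [1y] bond c/2=1/40: DF=(47829/50000 − 1/40·(0.957300))/(1+1/40) = 9099/10000 ≈ 0.909900
step 3 [1.5y] zero: DF = P = 9037/10000 ≈ 0.903700
step 4 [2y] bond c/2=1/50: DF=(12067/12500 − 1/50·(0.957300+0.909900+0.903700))/(1+1/50) = 8921/10000 ≈ 0.892100
step 5 [2.5y] bond c/2=7/800: DF=(1411077/1600000 − 7/800·(0.957300+0.909900+0.903700+0.892100))/(1+7/800) = 337/400 ≈ 0.842500
step 6 [3y] bond c/2=13/400: DF=(198719/200000 − 13/400·(0.957300+0.909900+0.903700+0.892100+0.842500))/(1+13/400) = 1641/2000 ≈ 0.820500
step 7 [3.5y] swap r/2=221/6105: DF=(1 − 221/6105·(0.957300+0.909900+0.903700+0.892100+0.842500+0.820500))/(1+221/6105) = 779/1000 ≈ 0.779000
step 8 [4y] zero: DF = P = 3803/5000 ≈ 0.760600

1 1/2 9573/10000
2 1 9099/10000
3 3/2 9037/10000
4 2 8921/10000
5 5/2 337/400
6 3 1641/2000
7 7/2 779/1000
8 4 3803/5000
s(3.5y) = (1/(779/1000) − 1)/(7/2) = 442/5453 ≈ 8.1056%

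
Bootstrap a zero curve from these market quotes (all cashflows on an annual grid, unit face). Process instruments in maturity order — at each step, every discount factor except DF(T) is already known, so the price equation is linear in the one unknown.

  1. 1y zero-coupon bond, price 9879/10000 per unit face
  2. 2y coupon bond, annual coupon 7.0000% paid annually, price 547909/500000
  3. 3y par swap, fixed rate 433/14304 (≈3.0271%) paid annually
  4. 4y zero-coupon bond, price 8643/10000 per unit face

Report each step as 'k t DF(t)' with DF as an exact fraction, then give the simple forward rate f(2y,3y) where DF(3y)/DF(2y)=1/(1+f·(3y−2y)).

step 1 [1y] zero: DF = P = 9879/10000 ≈ 0.987900
step 2 [2y] bond c/1=7/100: DF=(547909/500000 − 7/100·(0.987900))/(1+7/100) = 1919/2000 ≈ 0.959500
step 3 [3y] swap r/1=433/14304: DF=(1 − 433/14304·(0.987900+0.959500))/(1+433/14304) = 4567/5000 ≈ 0.913400
step 4 [4y] zero: DF = P = 8643/10000 ≈ 0.864300

1 1 9879/10000
2 2 1919/2000
3 3 4567/5000
4 4 8643/10000
f(2y,3y) = ((1919/2000)/(4567/5000) − 1)/(1) = 461/9134 ≈ 5.0471%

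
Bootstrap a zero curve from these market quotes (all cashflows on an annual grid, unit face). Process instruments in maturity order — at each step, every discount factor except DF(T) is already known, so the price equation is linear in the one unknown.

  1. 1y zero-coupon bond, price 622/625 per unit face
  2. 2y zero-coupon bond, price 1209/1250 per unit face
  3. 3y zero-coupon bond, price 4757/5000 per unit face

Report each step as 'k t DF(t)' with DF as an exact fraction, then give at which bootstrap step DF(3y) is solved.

1 1 622/625
2 2 1209/1250
3 3 4757/5000
DF(3y) is solved at step 3

step 1 [1y] zero: DF = P = 622/625 ≈ 0.995200
step 2 [2y] zero: DF = P = 1209/1250 ≈ 0.967200
step 3 [3y] zero: DF = P = 4757/5000 ≈ 0.951400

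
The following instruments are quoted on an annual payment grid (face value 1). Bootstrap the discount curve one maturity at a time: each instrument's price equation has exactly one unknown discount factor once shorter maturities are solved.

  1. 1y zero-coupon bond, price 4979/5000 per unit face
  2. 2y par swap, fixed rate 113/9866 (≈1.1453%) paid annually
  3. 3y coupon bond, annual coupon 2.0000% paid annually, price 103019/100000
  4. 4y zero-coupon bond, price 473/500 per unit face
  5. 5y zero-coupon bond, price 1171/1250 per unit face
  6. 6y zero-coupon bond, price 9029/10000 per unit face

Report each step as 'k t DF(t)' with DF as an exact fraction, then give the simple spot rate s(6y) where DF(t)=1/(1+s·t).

1 1 4979/5000
2 2 4887/5000
3 3 9713/10000
4 4 473/500
5 5 1171/1250
6 6 9029/10000
s(6y) = (1/(9029/10000) − 1)/(6) = 971/54174 ≈ 1.7924%

step 1 [1y] zero: DF = P = 4979/5000 ≈ 0.995800
step 2 [2y] swap r/1=113/9866: DF=(1 − 113/9866·(0.995800))/(1+113/9866) = 4887/5000 ≈ 0.977400
step 3 [3y] bond c/1=1/50: DF=(103019/100000 − 1/50·(0.995800+0.977400))/(1+1/50) = 9713/10000 ≈ 0.971300
step 4 [4y] zero: DF = P = 473/500 ≈ 0.946000
step 5 [5y] zero: DF = P = 1171/1250 ≈ 0.936800
step 6 [6y] zero: DF = P = 9029/10000 ≈ 0.902900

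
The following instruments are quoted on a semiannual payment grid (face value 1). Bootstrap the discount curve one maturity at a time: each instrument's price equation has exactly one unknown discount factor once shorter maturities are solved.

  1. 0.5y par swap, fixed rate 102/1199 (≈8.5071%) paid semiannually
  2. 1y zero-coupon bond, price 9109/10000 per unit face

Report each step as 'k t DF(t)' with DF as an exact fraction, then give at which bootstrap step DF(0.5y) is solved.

step 1 [0.5y] swap r/2=51/1199: DF=(1 − 51/1199·(0))/(1+51/1199) = 1199/1250 ≈ 0.959200
step 2 [1y] zero: DF = P = 9109/10000 ≈ 0.910900

1 1/2 1199/1250
2 1 9109/10000
DF(0.5y) is solved at step 1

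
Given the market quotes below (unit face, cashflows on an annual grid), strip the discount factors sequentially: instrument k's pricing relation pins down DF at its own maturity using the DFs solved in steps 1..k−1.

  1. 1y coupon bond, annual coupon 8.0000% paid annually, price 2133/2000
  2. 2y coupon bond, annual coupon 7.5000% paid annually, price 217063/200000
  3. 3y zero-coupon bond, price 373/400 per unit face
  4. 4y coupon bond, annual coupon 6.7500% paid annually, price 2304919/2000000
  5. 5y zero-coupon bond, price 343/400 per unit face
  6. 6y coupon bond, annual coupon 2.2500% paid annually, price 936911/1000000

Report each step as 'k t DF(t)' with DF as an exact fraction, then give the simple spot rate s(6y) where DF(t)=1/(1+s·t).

1 1 79/80
2 2 9407/10000
3 3 373/400
4 4 8987/10000
5 5 343/400
6 6 8147/10000
s(6y) = (1/(8147/10000) − 1)/(6) = 1853/48882 ≈ 3.7908%

step 1 [1y] bond c/1=2/25: DF=(2133/2000 − 2/25·(0))/(1+2/25) = 79/80 ≈ 0.987500
step 2 [2y] bond c/1=3/40: DF=(217063/200000 − 3/40·(0.987500))/(1+3/40) = 9407/10000 ≈ 0.940700
step 3 [3y] zero: DF = P = 373/400 ≈ 0.932500
step 4 [4y] bond c/1=27/400: DF=(2304919/2000000 − 27/400·(0.987500+0.940700+0.932500))/(1+27/400) = 8987/10000 ≈ 0.898700
step 5 [5y] zero: DF = P = 343/400 ≈ 0.857500
step 6 [6y] bond c/1=9/400: DF=(936911/1000000 − 9/400·(0.987500+0.940700+0.932500+0.898700+0.857500))/(1+9/400) = 8147/10000 ≈ 0.814700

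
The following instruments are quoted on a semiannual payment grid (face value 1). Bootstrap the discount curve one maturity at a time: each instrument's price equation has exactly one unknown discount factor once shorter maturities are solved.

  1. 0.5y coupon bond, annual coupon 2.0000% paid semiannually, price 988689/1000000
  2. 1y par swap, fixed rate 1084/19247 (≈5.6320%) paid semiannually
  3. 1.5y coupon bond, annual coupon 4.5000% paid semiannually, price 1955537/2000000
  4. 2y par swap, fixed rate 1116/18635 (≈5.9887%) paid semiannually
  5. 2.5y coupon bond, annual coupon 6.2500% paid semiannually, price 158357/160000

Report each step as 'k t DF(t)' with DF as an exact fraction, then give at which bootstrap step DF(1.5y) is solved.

step 1 [0.5y] bond c/2=1/100: DF=(988689/1000000 − 1/100·(0))/(1+1/100) = 9789/10000 ≈ 0.978900
step 2 [1y] swap r/2=542/19247: DF=(1 − 542/19247·(0.978900))/(1+542/19247) = 4729/5000 ≈ 0.945800
step 3 [1.5y] bond c/2=9/400: DF=(1955537/2000000 − 9/400·(0.978900+0.945800))/(1+9/400) = 9139/10000 ≈ 0.913900
step 4 [2y] swap r/2=558/18635: DF=(1 − 558/18635·(0.978900+0.945800+0.913900))/(1+558/18635) = 2221/2500 ≈ 0.888400
step 5 [2.5y] bond c/2=1/32: DF=(158357/160000 − 1/32·(0.978900+0.945800+0.913900+0.888400))/(1+1/32) = 2117/2500 ≈ 0.846800

1 1/2 9789/10000
2 1 4729/5000
3 3/2 9139/10000
4 2 2221/2500
5 5/2 2117/2500
DF(1.5y) is solved at step 3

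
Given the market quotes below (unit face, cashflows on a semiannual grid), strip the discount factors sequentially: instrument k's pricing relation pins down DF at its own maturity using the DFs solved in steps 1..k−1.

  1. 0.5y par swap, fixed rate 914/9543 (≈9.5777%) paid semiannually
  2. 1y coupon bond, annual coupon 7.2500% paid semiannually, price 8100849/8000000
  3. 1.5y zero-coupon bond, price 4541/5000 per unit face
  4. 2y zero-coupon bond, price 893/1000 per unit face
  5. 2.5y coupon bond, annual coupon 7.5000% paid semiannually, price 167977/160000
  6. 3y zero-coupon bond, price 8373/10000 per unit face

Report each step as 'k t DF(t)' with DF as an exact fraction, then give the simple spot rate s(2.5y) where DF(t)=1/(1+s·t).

step 1 [0.5y] swap r/2=457/9543: DF=(1 − 457/9543·(0))/(1+457/9543) = 9543/10000 ≈ 0.954300
step 2 [1y] bond c/2=29/800: DF=(8100849/8000000 − 29/800·(0.954300))/(1+29/800) = 4719/5000 ≈ 0.943800
step 3 [1.5y] zero: DF = P = 4541/5000 ≈ 0.908200
step 4 [2y] zero: DF = P = 893/1000 ≈ 0.893000
step 5 [2.5y] bond c/2=3/80: DF=(167977/160000 − 3/80·(0.954300+0.943800+0.908200+0.893000))/(1+3/80) = 4391/5000 ≈ 0.878200
step 6 [3y] zero: DF = P = 8373/10000 ≈ 0.837300

1 1/2 9543/10000
2 1 4719/5000
3 3/2 4541/5000
4 2 893/1000
5 5/2 4391/5000
6 3 8373/10000
s(2.5y) = (1/(4391/5000) − 1)/(5/2) = 1218/21955 ≈ 5.5477%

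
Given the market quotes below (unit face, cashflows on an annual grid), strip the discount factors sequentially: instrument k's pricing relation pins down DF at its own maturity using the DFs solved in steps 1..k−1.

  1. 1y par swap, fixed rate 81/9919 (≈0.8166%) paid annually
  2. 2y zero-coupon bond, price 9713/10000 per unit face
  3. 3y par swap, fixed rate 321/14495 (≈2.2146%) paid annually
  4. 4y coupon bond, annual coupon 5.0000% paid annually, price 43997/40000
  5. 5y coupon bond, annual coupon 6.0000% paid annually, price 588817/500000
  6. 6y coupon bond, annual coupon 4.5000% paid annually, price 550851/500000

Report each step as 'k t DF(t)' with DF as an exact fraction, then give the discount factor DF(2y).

step 1 [1y] swap r/1=81/9919: DF=(1 − 81/9919·(0))/(1+81/9919) = 9919/10000 ≈ 0.991900
step 2 [2y] zero: DF = P = 9713/10000 ≈ 0.971300
step 3 [3y] swap r/1=321/14495: DF=(1 − 321/14495·(0.991900+0.971300))/(1+321/14495) = 4679/5000 ≈ 0.935800
step 4 [4y] bond c/1=1/20: DF=(43997/40000 − 1/20·(0.991900+0.971300+0.935800))/(1+1/20) = 1819/2000 ≈ 0.909500
step 5 [5y] bond c/1=3/50: DF=(588817/500000 − 3/50·(0.991900+0.971300+0.935800+0.909500))/(1+3/50) = 4477/5000 ≈ 0.895400
step 6 [6y] bond c/1=9/200: DF=(550851/500000 − 9/200·(0.991900+0.971300+0.935800+0.909500+0.895400))/(1+9/200) = 8517/10000 ≈ 0.851700

1 1 9919/10000
2 2 9713/10000
3 3 4679/5000
4 4 1819/2000
5 5 4477/5000
6 6 8517/10000
DF(2y) = 9713/10000 ≈ 0.971300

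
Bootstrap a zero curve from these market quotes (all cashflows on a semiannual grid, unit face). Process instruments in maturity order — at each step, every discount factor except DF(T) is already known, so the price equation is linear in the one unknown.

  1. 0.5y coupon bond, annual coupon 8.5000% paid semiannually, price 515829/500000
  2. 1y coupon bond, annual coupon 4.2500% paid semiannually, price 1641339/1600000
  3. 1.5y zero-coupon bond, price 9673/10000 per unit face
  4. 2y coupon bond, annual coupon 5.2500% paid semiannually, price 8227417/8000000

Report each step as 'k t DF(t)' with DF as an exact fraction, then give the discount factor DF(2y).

1 1/2 1237/1250
2 1 9839/10000
3 3/2 9673/10000
4 2 9269/10000
DF(2y) = 9269/10000 ≈ 0.926900

step 1 [0.5y] bond c/2=17/400: DF=(515829/500000 − 17/400·(0))/(1+17/400) = 1237/1250 ≈ 0.989600
step 2 [1y] bond c/2=17/800: DF=(1641339/1600000 − 17/800·(0.989600))/(1+17/800) = 9839/10000 ≈ 0.983900
step 3 [1.5y] zero: DF = P = 9673/10000 ≈ 0.967300
step 4 [2y] bond c/2=21/800: DF=(8227417/8000000 − 21/800·(0.989600+0.983900+0.967300))/(1+21/800) = 9269/10000 ≈ 0.926900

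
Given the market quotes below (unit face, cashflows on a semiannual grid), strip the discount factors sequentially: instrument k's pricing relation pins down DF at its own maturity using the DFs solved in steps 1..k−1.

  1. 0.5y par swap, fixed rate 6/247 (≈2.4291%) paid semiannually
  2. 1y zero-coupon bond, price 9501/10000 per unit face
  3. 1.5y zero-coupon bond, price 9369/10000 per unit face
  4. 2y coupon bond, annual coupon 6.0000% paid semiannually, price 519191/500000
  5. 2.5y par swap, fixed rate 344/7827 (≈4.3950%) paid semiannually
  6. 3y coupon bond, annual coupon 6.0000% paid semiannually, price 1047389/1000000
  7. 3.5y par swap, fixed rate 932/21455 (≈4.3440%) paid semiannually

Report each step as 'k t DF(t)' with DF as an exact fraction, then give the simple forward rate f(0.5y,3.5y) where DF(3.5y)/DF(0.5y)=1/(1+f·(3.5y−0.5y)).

step 1 [0.5y] swap r/2=3/247: DF=(1 − 3/247·(0))/(1+3/247) = 247/250 ≈ 0.988000
step 2 [1y] zero: DF = P = 9501/10000 ≈ 0.950100
step 3 [1.5y] zero: DF = P = 9369/10000 ≈ 0.936900
step 4 [2y] bond c/2=3/100: DF=(519191/500000 − 3/100·(0.988000+0.950100+0.936900))/(1+3/100) = 2311/2500 ≈ 0.924400
step 5 [2.5y] swap r/2=172/7827: DF=(1 − 172/7827·(0.988000+0.950100+0.936900+0.924400))/(1+172/7827) = 1121/1250 ≈ 0.896800
step 6 [3y] bond c/2=3/100: DF=(1047389/1000000 − 3/100·(0.988000+0.950100+0.936900+0.924400+0.896800))/(1+3/100) = 8801/10000 ≈ 0.880100
step 7 [3.5y] swap r/2=466/21455: DF=(1 − 466/21455·(0.988000+0.950100+0.936900+0.924400+0.896800+0.880100))/(1+466/21455) = 4301/5000 ≈ 0.860200

1 1/2 247/250
2 1 9501/10000
3 3/2 9369/10000
4 2 2311/2500
5 5/2 1121/1250
6 3 8801/10000
7 7/2 4301/5000
f(0.5y,3.5y) = ((247/250)/(4301/5000) − 1)/(3) = 213/4301 ≈ 4.9523%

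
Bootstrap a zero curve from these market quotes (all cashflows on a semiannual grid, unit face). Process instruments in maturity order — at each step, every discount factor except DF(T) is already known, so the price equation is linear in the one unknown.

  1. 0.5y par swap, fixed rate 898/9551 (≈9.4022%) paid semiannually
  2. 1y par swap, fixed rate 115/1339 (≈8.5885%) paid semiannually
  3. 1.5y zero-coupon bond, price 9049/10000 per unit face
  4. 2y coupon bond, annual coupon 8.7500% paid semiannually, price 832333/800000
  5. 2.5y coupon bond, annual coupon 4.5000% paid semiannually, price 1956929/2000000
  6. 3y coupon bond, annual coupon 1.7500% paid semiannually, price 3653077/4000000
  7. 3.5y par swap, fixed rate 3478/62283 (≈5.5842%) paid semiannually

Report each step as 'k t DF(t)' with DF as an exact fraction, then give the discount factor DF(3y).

1 1/2 9551/10000
2 1 1839/2000
3 3/2 9049/10000
4 2 8803/10000
5 5/2 2191/2500
6 3 433/500
7 7/2 8261/10000
DF(3y) = 433/500 ≈ 0.866000

step 1 [0.5y] swap r/2=449/9551: DF=(1 − 449/9551·(0))/(1+449/9551) = 9551/10000 ≈ 0.955100
step 2 [1y] swap r/2=115/2678: DF=(1 − 115/2678·(0.955100))/(1+115/2678) = 1839/2000 ≈ 0.919500
step 3 [1.5y] zero: DF = P = 9049/10000 ≈ 0.904900
step 4 [2y] bond c/2=7/160: DF=(832333/800000 − 7/160·(0.955100+0.919500+0.904900))/(1+7/160) = 8803/10000 ≈ 0.880300
step 5 [2.5y] bond c/2=9/400: DF=(1956929/2000000 − 9/400·(0.955100+0.919500+0.904900+0.880300))/(1+9/400) = 2191/2500 ≈ 0.876400
step 6 [3y] bond c/2=7/800: DF=(3653077/4000000 − 7/800·(0.955100+0.919500+0.904900+0.880300+0.876400))/(1+7/800) = 433/500 ≈ 0.866000
step 7 [3.5y] swap r/2=1739/62283: DF=(1 − 1739/62283·(0.955100+0.919500+0.904900+0.880300+0.876400+0.866000))/(1+1739/62283) = 8261/10000 ≈ 0.826100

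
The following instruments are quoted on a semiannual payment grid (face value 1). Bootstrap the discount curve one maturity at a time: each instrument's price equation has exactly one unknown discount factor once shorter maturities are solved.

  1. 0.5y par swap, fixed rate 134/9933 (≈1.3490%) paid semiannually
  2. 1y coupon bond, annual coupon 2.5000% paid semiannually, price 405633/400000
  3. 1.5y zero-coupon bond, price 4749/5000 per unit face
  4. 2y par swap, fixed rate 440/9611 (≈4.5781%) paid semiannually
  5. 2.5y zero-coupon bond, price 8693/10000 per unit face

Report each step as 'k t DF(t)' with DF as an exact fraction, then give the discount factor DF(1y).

step 1 [0.5y] swap r/2=67/9933: DF=(1 − 67/9933·(0))/(1+67/9933) = 9933/10000 ≈ 0.993300
step 2 [1y] bond c/2=1/80: DF=(405633/400000 − 1/80·(0.993300))/(1+1/80) = 9893/10000 ≈ 0.989300
step 3 [1.5y] zero: DF = P = 4749/5000 ≈ 0.949800
step 4 [2y] swap r/2=220/9611: DF=(1 − 220/9611·(0.993300+0.989300+0.949800))/(1+220/9611) = 114/125 ≈ 0.912000
step 5 [2.5y] zero: DF = P = 8693/10000 ≈ 0.869300

1 1/2 9933/10000
2 1 9893/10000
3 3/2 4749/5000
4 2 114/125
5 5/2 8693/10000
DF(1y) = 9893/10000 ≈ 0.989300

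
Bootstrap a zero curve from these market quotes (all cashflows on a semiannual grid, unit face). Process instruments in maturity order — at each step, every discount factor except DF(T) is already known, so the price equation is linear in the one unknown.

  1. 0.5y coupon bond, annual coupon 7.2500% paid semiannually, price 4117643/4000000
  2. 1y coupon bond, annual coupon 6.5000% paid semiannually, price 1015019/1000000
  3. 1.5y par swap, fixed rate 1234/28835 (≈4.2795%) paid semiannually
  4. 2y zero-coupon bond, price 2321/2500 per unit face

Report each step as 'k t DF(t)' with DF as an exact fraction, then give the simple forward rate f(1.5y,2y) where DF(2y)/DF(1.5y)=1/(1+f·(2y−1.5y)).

step 1 [0.5y] bond c/2=29/800: DF=(4117643/4000000 − 29/800·(0))/(1+29/800) = 4967/5000 ≈ 0.993400
step 2 [1y] bond c/2=13/400: DF=(1015019/1000000 − 13/400·(0.993400))/(1+13/400) = 4759/5000 ≈ 0.951800
step 3 [1.5y] swap r/2=617/28835: DF=(1 − 617/28835·(0.993400+0.951800))/(1+617/28835) = 9383/10000 ≈ 0.938300
step 4 [2y] zero: DF = P = 2321/2500 ≈ 0.928400

1 1/2 4967/5000
2 1 4759/5000
3 3/2 9383/10000
4 2 2321/2500
f(1.5y,2y) = ((9383/10000)/(2321/2500) − 1)/(1/2) = 9/422 ≈ 2.1327%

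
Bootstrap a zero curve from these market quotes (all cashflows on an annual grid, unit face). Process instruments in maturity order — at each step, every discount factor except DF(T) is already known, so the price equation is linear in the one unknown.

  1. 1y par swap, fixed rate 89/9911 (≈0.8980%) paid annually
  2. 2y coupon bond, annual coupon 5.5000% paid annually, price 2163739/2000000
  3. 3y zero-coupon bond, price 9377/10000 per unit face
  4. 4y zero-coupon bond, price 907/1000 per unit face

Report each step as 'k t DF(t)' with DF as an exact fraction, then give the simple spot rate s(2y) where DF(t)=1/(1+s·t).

1 1 9911/10000
2 2 4869/5000
3 3 9377/10000
4 4 907/1000
s(2y) = (1/(4869/5000) − 1)/(2) = 131/9738 ≈ 1.3452%

step 1 [1y] swap r/1=89/9911: DF=(1 − 89/9911·(0))/(1+89/9911) = 9911/10000 ≈ 0.991100
step 2 [2y] bond c/1=11/200: DF=(2163739/2000000 − 11/200·(0.991100))/(1+11/200) = 4869/5000 ≈ 0.973800
step 3 [3y] zero: DF = P = 9377/10000 ≈ 0.937700
step 4 [4y] zero: DF = P = 907/1000 ≈ 0.907000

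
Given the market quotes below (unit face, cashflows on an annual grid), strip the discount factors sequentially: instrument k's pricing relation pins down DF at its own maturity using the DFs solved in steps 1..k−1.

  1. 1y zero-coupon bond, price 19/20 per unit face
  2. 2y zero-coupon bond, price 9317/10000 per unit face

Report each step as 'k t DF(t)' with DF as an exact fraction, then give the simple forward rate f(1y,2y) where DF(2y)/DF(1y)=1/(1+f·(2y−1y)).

step 1 [1y] zero: DF = P = 19/20 ≈ 0.950000
step 2 [2y] zero: DF = P = 9317/10000 ≈ 0.931700

1 1 19/20
2 2 9317/10000
f(1y,2y) = ((19/20)/(9317/10000) − 1)/(1) = 183/9317 ≈ 1.9642%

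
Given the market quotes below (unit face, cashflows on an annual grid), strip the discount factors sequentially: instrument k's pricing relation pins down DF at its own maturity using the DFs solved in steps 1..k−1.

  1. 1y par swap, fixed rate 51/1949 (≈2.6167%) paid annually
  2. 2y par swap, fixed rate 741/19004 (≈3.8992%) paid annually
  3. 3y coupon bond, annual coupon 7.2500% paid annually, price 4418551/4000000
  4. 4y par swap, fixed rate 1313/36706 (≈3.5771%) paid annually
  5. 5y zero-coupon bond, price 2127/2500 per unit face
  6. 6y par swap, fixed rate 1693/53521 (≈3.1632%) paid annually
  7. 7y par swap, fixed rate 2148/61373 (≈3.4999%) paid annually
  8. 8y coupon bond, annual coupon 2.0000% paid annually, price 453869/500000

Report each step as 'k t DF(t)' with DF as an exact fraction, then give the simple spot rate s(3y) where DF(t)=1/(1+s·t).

step 1 [1y] swap r/1=51/1949: DF=(1 − 51/1949·(0))/(1+51/1949) = 1949/2000 ≈ 0.974500
step 2 [2y] swap r/1=741/19004: DF=(1 − 741/19004·(0.974500))/(1+741/19004) = 9259/10000 ≈ 0.925900
step 3 [3y] bond c/1=29/400: DF=(4418551/4000000 − 29/400·(0.974500+0.925900))/(1+29/400) = 1803/2000 ≈ 0.901500
step 4 [4y] swap r/1=1313/36706: DF=(1 − 1313/36706·(0.974500+0.925900+0.901500))/(1+1313/36706) = 8687/10000 ≈ 0.868700
step 5 [5y] zero: DF = P = 2127/2500 ≈ 0.850800
step 6 [6y] swap r/1=1693/53521: DF=(1 − 1693/53521·(0.974500+0.925900+0.901500+0.868700+0.850800))/(1+1693/53521) = 8307/10000 ≈ 0.830700
step 7 [7y] swap r/1=2148/61373: DF=(1 − 2148/61373·(0.974500+0.925900+0.901500+0.868700+0.850800+0.830700))/(1+2148/61373) = 1963/2500 ≈ 0.785200
step 8 [8y] bond c/1=1/50: DF=(453869/500000 − 1/50·(0.974500+0.925900+0.901500+0.868700+0.850800+0.830700+0.785200))/(1+1/50) = 481/625 ≈ 0.769600

1 1 1949/2000
2 2 9259/10000
3 3 1803/2000
4 4 8687/10000
5 5 2127/2500
6 6 8307/10000
7 7 1963/2500
8 8 481/625
s(3y) = (1/(1803/2000) − 1)/(3) = 197/5409 ≈ 3.6421%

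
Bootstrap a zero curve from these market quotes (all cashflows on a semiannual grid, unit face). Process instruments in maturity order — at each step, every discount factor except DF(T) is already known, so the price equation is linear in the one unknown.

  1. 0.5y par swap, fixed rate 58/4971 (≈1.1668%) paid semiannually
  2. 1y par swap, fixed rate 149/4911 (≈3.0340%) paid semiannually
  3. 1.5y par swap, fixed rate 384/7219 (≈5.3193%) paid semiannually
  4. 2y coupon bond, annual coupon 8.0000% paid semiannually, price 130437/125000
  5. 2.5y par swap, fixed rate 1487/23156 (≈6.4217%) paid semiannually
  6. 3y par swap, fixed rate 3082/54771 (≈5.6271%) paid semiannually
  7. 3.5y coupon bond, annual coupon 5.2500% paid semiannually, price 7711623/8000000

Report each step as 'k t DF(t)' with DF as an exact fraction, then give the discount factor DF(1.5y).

step 1 [0.5y] swap r/2=29/4971: DF=(1 − 29/4971·(0))/(1+29/4971) = 4971/5000 ≈ 0.994200
step 2 [1y] swap r/2=149/9822: DF=(1 − 149/9822·(0.994200))/(1+149/9822) = 4851/5000 ≈ 0.970200
step 3 [1.5y] swap r/2=192/7219: DF=(1 − 192/7219·(0.994200+0.970200))/(1+192/7219) = 577/625 ≈ 0.923200
step 4 [2y] bond c/2=1/25: DF=(130437/125000 − 1/25·(0.994200+0.970200+0.923200))/(1+1/25) = 8923/10000 ≈ 0.892300
step 5 [2.5y] swap r/2=1487/46312: DF=(1 − 1487/46312·(0.994200+0.970200+0.923200+0.892300))/(1+1487/46312) = 8513/10000 ≈ 0.851300
step 6 [3y] swap r/2=1541/54771: DF=(1 − 1541/54771·(0.994200+0.970200+0.923200+0.892300+0.851300))/(1+1541/54771) = 8459/10000 ≈ 0.845900
step 7 [3.5y] bond c/2=21/800: DF=(7711623/8000000 − 21/800·(0.994200+0.970200+0.923200+0.892300+0.851300+0.845900))/(1+21/800) = 999/1250 ≈ 0.799200

1 1/2 4971/5000
2 1 4851/5000
3 3/2 577/625
4 2 8923/10000
5 5/2 8513/10000
6 3 8459/10000
7 7/2 999/1250
DF(1.5y) = 577/625 ≈ 0.923200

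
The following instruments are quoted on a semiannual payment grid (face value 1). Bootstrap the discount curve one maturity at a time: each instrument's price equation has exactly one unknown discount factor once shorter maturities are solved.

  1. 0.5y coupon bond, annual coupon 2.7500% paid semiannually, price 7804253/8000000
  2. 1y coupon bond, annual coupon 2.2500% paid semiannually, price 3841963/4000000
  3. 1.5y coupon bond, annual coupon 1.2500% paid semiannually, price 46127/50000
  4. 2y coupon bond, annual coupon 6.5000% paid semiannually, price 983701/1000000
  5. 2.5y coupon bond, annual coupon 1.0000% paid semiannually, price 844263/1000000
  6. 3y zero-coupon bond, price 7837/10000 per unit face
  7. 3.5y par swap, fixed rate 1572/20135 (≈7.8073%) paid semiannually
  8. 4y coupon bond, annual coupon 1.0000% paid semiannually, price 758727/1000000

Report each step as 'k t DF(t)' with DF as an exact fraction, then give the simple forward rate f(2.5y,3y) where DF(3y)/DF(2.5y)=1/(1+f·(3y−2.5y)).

step 1 [0.5y] bond c/2=11/800: DF=(7804253/8000000 − 11/800·(0))/(1+11/800) = 9623/10000 ≈ 0.962300
step 2 [1y] bond c/2=9/800: DF=(3841963/4000000 − 9/800·(0.962300))/(1+9/800) = 9391/10000 ≈ 0.939100
step 3 [1.5y] bond c/2=1/160: DF=(46127/50000 − 1/160·(0.962300+0.939100))/(1+1/160) = 181/200 ≈ 0.905000
step 4 [2y] bond c/2=13/400: DF=(983701/1000000 − 13/400·(0.962300+0.939100+0.905000))/(1+13/400) = 2161/2500 ≈ 0.864400
step 5 [2.5y] bond c/2=1/200: DF=(844263/1000000 − 1/200·(0.962300+0.939100+0.905000+0.864400))/(1+1/200) = 4109/5000 ≈ 0.821800
step 6 [3y] zero: DF = P = 7837/10000 ≈ 0.783700
step 7 [3.5y] swap r/2=786/20135: DF=(1 − 786/20135·(0.962300+0.939100+0.905000+0.864400+0.821800+0.783700))/(1+786/20135) = 3821/5000 ≈ 0.764200
step 8 [4y] bond c/2=1/200: DF=(758727/1000000 − 1/200·(0.962300+0.939100+0.905000+0.864400+0.821800+0.783700+0.764200))/(1+1/200) = 7249/10000 ≈ 0.724900

1 1/2 9623/10000
2 1 9391/10000
3 3/2 181/200
4 2 2161/2500
5 5/2 4109/5000
6 3 7837/10000
7 7/2 3821/5000
8 4 7249/10000
f(2.5y,3y) = ((4109/5000)/(7837/10000) − 1)/(1/2) = 762/7837 ≈ 9.7231%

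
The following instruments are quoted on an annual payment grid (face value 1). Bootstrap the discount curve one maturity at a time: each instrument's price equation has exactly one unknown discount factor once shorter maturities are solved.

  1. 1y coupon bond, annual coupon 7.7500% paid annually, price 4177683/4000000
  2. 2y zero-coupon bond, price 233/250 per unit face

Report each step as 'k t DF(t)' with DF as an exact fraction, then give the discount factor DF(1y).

step 1 [1y] bond c/1=31/400: DF=(4177683/4000000 − 31/400·(0))/(1+31/400) = 9693/10000 ≈ 0.969300
step 2 [2y] zero: DF = P = 233/250 ≈ 0.932000

1 1 9693/10000
2 2 233/250
DF(1y) = 9693/10000 ≈ 0.969300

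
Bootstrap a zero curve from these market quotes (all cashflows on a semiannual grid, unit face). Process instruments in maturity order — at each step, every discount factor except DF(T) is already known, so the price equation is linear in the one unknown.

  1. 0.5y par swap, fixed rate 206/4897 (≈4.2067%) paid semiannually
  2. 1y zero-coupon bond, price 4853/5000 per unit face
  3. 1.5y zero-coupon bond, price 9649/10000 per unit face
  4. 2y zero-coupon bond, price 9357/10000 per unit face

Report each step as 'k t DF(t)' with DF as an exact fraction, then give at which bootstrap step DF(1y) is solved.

1 1/2 4897/5000
2 1 4853/5000
3 3/2 9649/10000
4 2 9357/10000
DF(1y) is solved at step 2

step 1 [0.5y] swap r/2=103/4897: DF=(1 − 103/4897·(0))/(1+103/4897) = 4897/5000 ≈ 0.979400
step 2 [1y] zero: DF = P = 4853/5000 ≈ 0.970600
step 3 [1.5y] zero: DF = P = 9649/10000 ≈ 0.964900
step 4 [2y] zero: DF = P = 9357/10000 ≈ 0.935700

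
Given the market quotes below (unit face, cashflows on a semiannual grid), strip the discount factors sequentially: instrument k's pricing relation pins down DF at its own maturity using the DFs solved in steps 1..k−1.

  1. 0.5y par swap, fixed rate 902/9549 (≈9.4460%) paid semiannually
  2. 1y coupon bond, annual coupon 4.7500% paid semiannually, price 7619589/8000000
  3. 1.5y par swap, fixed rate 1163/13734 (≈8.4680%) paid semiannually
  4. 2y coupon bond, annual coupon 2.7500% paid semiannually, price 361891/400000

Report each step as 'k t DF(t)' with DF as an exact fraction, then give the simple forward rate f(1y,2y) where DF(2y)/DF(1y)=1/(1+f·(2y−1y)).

1 1/2 9549/10000
2 1 4541/5000
3 3/2 8837/10000
4 2 1069/1250
f(1y,2y) = ((4541/5000)/(1069/1250) − 1)/(1) = 265/4276 ≈ 6.1974%

step 1 [0.5y] swap r/2=451/9549: DF=(1 − 451/9549·(0))/(1+451/9549) = 9549/10000 ≈ 0.954900
step 2 [1y] bond c/2=19/800: DF=(7619589/8000000 − 19/800·(0.954900))/(1+19/800) = 4541/5000 ≈ 0.908200
step 3 [1.5y] swap r/2=1163/27468: DF=(1 − 1163/27468·(0.954900+0.908200))/(1+1163/27468) = 8837/10000 ≈ 0.883700
step 4 [2y] bond c/2=11/800: DF=(361891/400000 − 11/800·(0.954900+0.908200+0.883700))/(1+11/800) = 1069/1250 ≈ 0.855200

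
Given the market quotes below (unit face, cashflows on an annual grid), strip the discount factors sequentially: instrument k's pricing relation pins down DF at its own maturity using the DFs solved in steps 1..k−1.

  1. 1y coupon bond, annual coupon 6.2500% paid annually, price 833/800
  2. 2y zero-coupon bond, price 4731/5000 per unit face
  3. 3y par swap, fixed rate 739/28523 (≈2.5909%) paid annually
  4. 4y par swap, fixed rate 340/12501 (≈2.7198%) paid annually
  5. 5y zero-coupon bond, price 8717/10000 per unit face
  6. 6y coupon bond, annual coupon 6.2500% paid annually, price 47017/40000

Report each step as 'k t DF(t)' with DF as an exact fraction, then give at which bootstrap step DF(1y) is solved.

step 1 [1y] bond c/1=1/16: DF=(833/800 − 1/16·(0))/(1+1/16) = 49/50 ≈ 0.980000
step 2 [2y] zero: DF = P = 4731/5000 ≈ 0.946200
step 3 [3y] swap r/1=739/28523: DF=(1 − 739/28523·(0.980000+0.946200))/(1+739/28523) = 9261/10000 ≈ 0.926100
step 4 [4y] swap r/1=340/12501: DF=(1 − 340/12501·(0.980000+0.946200+0.926100))/(1+340/12501) = 449/500 ≈ 0.898000
step 5 [5y] zero: DF = P = 8717/10000 ≈ 0.871700
step 6 [6y] bond c/1=1/16: DF=(47017/40000 − 1/16·(0.980000+0.946200+0.926100+0.898000+0.871700))/(1+1/16) = 1043/1250 ≈ 0.834400

1 1 49/50
2 2 4731/5000
3 3 9261/10000
4 4 449/500
5 5 8717/10000
6 6 1043/1250
DF(1y) is solved at step 1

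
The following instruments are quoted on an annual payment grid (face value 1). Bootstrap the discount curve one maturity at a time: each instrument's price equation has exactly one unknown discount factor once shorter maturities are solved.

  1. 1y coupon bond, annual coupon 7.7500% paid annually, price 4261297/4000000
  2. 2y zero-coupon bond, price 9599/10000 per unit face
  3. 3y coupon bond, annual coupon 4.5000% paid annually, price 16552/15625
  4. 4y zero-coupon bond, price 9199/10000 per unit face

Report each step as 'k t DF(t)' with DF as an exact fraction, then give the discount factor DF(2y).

step 1 [1y] bond c/1=31/400: DF=(4261297/4000000 − 31/400·(0))/(1+31/400) = 9887/10000 ≈ 0.988700
step 2 [2y] zero: DF = P = 9599/10000 ≈ 0.959900
step 3 [3y] bond c/1=9/200: DF=(16552/15625 − 9/200·(0.988700+0.959900))/(1+9/200) = 4649/5000 ≈ 0.929800
step 4 [4y] zero: DF = P = 9199/10000 ≈ 0.919900

1 1 9887/10000
2 2 9599/10000
3 3 4649/5000
4 4 9199/10000
DF(2y) = 9599/10000 ≈ 0.959900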